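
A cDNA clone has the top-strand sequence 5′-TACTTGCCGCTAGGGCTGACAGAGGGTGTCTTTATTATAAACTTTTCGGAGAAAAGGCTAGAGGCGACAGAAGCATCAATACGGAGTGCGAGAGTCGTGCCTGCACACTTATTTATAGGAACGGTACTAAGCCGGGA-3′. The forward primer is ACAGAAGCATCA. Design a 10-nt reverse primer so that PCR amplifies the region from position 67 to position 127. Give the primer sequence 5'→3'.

The product's 3' end on the top strand is position 127.
The reverse primer anneals to the top strand over positions 118–127, i.e. to GGAACGGTAC.
Its sequence written 5'→3' is the reverse complement: GTACCGTTCC.

5'-GTACCGTTCC-3'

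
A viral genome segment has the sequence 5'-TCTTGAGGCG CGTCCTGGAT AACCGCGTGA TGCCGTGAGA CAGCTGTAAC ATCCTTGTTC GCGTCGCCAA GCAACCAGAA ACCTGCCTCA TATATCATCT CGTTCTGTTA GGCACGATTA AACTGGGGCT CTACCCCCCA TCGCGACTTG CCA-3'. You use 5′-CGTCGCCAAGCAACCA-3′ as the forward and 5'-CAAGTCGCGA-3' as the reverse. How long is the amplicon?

89 bp

Forward primer CGTCGCCAAGCAACCA is found on the top strand at positions 62–77.
The reverse primer's reverse complement is TCGCGACTTG, which matches the template at positions 141–150.
Amplicon spans positions 62–150: 89 bp.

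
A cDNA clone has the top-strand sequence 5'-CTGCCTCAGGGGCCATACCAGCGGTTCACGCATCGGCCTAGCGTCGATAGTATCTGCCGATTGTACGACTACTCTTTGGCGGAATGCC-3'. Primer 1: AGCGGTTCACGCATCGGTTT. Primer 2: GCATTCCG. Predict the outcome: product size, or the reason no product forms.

Primer 1 (AGCGGTTCACGCATCGGTTT) does not match the top strand, and its reverse complement AAACCGATGCGTGAACCGCT does not match either.
With no annealing site for primer 1, no amplification occurs.

No product — primer 1 has no binding site in the template.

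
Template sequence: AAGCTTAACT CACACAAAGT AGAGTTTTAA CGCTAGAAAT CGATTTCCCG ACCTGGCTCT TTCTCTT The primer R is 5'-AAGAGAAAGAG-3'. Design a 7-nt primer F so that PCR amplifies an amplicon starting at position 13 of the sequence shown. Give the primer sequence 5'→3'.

The reverse primer's reverse complement CTCTTTCTCTT matches the template at positions 57–67; the product starts at position 13.
The forward primer is identical to the top strand over positions 13–19: CACAAAG.

5'-CACAAAG-3'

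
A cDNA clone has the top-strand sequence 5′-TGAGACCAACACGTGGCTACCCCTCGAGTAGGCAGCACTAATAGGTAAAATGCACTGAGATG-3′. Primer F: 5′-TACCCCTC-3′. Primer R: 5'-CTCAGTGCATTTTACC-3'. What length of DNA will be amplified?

The forward primer matches the template at positions 18–25.
Taking the reverse complement of CTCAGTGCATTTTACC gives GGTAAAATGCACTGAG, found at positions 44–59 on the template; the primer anneals here to the top strand with its 3' end pointing upstream.
Product length = (reverse-primer end) − (forward-primer start) + 1 = 59 − 18 + 1 = 42 bp.

42 bp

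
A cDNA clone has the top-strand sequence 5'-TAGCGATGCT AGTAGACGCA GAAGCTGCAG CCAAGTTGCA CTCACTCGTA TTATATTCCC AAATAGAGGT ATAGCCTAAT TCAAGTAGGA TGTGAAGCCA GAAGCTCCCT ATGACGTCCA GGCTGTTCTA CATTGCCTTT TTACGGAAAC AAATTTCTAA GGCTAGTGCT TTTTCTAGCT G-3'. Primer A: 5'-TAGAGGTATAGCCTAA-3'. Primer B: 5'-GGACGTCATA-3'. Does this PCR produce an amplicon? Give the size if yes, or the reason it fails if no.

Yes — a 56 bp product.

Primer A (TAGAGGTATAGCCTAA) matches the top strand at positions 64–79; it acts as a forward primer.
Primer B's reverse complement is TATGACGTCC, matching the top strand at positions 110–119; it acts as a reverse primer.
The 3' ends face each other across positions 64–119, giving a 56 bp product.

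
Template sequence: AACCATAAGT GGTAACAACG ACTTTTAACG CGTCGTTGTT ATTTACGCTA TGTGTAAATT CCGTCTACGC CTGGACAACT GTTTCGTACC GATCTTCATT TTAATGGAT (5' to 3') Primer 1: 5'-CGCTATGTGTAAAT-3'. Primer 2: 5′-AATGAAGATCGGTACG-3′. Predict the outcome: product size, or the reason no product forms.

Yes — a 55 bp product.

Primer 1 (CGCTATGTGTAAAT) matches the top strand at positions 46–59; it acts as a forward primer.
Primer 2's reverse complement is CGTACCGATCTTCATT, matching the top strand at positions 85–100; it acts as a reverse primer.
The 3' ends face each other across positions 46–100, giving a 55 bp product.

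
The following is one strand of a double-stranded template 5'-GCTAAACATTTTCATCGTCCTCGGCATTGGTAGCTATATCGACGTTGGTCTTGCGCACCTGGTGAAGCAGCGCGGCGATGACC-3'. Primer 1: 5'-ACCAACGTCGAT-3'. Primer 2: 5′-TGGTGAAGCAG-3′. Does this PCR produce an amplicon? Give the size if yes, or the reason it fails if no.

No product — the primers' 3' ends point away from each other.

Primer 1 (ACCAACGTCGAT) has reverse complement ATCGACGTTGGT, which matches the top strand at positions 38–49; primer 1 anneals to the top strand there with its 3' end pointing upstream toward position 38.
Primer 2 (TGGTGAAGCAG) matches the top strand directly at positions 60–70; it anneals to the bottom strand with its 3' end pointing downstream toward position 70.
The 3' ends diverge (primer 1 extends toward position 1, primer 2 toward position 83), so the primers never converge on a shared product.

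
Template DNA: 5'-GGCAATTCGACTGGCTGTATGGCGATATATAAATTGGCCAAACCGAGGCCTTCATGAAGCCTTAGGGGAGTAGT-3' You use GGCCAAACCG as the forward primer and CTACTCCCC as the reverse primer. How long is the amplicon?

38 bp

The forward primer matches the template at positions 36–45.
Taking the reverse complement of CTACTCCCC gives GGGGAGTAG, found at positions 65–73 on the template; the primer anneals here to the top strand with its 3' end pointing upstream.
Amplicon spans positions 36–73: 38 bp.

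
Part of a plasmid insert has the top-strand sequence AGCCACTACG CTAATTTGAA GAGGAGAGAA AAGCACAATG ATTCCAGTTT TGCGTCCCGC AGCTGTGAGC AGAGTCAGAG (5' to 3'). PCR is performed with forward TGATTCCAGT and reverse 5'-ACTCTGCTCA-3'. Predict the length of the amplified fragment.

Scanning the template, TGATTCCAGT occurs at positions 39–48; this primer anneals to the bottom strand there with its 3' end pointing downstream.
Taking the reverse complement of ACTCTGCTCA gives TGAGCAGAGT, found at positions 66–75 on the template; the primer anneals here to the top strand with its 3' end pointing upstream.
Product length = (reverse-primer end) − (forward-primer start) + 1 = 75 − 39 + 1 = 37 bp.

37 bp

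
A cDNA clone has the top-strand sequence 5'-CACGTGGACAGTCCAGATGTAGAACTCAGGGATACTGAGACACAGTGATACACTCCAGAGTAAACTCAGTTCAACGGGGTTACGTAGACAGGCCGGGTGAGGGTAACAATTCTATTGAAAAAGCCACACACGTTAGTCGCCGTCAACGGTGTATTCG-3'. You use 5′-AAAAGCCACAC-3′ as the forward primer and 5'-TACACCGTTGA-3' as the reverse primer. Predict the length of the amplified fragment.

35 bp

Scanning the template, AAAAGCCACAC occurs at positions 119–129; this primer anneals to the bottom strand there with its 3' end pointing downstream.
The reverse primer's reverse complement is TCAACGGTGTA, which matches the template at positions 143–153.
Product length = (reverse-primer end) − (forward-primer start) + 1 = 153 − 119 + 1 = 35 bp.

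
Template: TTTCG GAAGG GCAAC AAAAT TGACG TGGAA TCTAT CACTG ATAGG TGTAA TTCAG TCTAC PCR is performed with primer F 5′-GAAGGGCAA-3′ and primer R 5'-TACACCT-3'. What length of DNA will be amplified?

44 bp

Scanning the template, GAAGGGCAA occurs at positions 6–14; this primer anneals to the bottom strand there with its 3' end pointing downstream.
Taking the reverse complement of TACACCT gives AGGTGTA, found at positions 43–49 on the template; the primer anneals here to the top strand with its 3' end pointing upstream.
Product length = (reverse-primer end) − (forward-primer start) + 1 = 49 − 6 + 1 = 44 bp.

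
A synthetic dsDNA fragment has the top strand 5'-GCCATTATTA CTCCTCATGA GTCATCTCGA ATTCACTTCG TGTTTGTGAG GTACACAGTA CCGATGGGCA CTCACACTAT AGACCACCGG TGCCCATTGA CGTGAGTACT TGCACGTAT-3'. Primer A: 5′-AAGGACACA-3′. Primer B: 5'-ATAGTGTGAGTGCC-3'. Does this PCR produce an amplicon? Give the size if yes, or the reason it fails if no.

No product — primer A has no binding site in the template.

Primer A (AAGGACACA) does not match the top strand, and its reverse complement TGTGTCCTT does not match either.
With no annealing site for primer A, no amplification occurs.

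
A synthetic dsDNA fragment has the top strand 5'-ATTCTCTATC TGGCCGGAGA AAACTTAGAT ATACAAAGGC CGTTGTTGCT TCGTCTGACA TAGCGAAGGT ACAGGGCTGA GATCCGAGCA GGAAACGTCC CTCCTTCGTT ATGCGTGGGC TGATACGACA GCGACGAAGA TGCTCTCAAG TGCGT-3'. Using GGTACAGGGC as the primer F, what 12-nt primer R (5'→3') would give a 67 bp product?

The forward primer binds at positions 68–77, so a 67 bp product ends at position 68 + 67 − 1 = 134.
The reverse primer anneals to the top strand over positions 123–134, i.e. to ATACGACAGCGA.
Its sequence written 5'→3' is the reverse complement: TCGCTGTCGTAT.

5'-TCGCTGTCGTAT-3'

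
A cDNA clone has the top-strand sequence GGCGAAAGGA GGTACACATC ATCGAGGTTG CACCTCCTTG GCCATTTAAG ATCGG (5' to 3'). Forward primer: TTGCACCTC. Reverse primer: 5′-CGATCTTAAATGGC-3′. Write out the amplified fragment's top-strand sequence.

5'-TTGCACCTCCTTGGCCATTTAAGATCG-3'

The forward primer matches the template at positions 28–36.
The reverse primer's reverse complement is GCCATTTAAGATCG, which matches the template at positions 41–54.
The product is the template from position 28 through 54 (27 bp).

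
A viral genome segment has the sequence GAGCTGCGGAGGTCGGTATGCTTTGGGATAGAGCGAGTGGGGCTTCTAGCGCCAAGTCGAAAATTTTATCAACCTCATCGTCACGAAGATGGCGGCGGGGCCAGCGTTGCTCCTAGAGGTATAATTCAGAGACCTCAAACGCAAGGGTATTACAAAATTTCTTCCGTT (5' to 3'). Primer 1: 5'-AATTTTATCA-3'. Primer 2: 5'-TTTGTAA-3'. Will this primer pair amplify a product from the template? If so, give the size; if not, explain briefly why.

Primer 1 (AATTTTATCA) matches the top strand at positions 62–71; it acts as a forward primer.
Primer 2's reverse complement is TTACAAA, matching the top strand at positions 150–156; it acts as a reverse primer.
The 3' ends face each other across positions 62–156, giving a 95 bp product.

Yes — a 95 bp product.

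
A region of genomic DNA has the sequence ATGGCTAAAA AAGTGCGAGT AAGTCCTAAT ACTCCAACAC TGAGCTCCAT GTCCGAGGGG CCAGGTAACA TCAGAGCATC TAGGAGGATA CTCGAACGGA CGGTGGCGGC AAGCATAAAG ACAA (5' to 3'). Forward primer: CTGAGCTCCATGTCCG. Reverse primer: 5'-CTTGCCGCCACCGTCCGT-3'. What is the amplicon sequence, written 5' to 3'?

5'-CTGAGCTCCATGTCCGAGGGGCCAGGTAACATCAGAGCATCTAGGAGGATACTCGAACGGACGGTGGCGGCAAG-3'

The forward primer matches the template at positions 40–55.
Reverse complement of the reverse primer: ACGGACGGTGGCGGCAAG. This occurs on the top strand at positions 96–113.
The product is the template from position 40 through 113 (74 bp).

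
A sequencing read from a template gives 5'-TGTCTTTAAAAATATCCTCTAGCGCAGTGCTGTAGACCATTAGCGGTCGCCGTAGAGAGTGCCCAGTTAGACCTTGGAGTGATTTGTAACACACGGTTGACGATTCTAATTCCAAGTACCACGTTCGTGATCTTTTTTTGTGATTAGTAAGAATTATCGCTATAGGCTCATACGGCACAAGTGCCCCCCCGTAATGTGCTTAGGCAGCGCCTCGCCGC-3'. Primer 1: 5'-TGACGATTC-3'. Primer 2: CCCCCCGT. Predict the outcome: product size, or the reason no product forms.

Primer 1 (TGACGATTC) matches the top strand at positions 98–106 (3' end points downstream).
Primer 2 (CCCCCCGT) also matches the top strand directly, at positions 185–192 — its reverse complement ACGGGGGG is not present.
Both primers anneal to the bottom strand with 3' ends pointing the same way, so neither can prime synthesis back toward the other.

No product — both primers anneal to the same strand and extend in the same direction.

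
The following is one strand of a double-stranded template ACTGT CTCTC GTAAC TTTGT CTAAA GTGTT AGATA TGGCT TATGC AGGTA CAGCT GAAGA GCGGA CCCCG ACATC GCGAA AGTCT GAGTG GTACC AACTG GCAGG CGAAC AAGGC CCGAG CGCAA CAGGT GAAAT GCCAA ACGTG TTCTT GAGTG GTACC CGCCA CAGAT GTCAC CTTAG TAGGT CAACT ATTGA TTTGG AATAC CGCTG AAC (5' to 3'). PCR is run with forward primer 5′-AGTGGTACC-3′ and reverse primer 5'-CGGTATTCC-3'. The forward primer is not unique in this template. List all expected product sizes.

The forward primer AGTGGTACC matches the top strand at positions 87–95, 152–160.
The reverse primer's reverse complement is GGAATACCG, matching at positions 199–207.
Each forward site pairs with the reverse site to give a product ending at position 207: sizes 121, 56 bp.

121 bp, 56 bp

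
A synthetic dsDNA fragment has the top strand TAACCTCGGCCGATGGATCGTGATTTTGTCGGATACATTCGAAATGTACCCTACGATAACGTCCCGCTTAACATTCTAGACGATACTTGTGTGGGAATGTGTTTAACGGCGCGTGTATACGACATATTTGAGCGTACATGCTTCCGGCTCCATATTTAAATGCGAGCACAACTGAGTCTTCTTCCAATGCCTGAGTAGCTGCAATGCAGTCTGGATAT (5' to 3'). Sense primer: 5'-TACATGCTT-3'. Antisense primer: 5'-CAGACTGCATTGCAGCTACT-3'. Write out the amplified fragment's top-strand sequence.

The forward primer matches the template at positions 135–143.
Taking the reverse complement of CAGACTGCATTGCAGCTACT gives AGTAGCTGCAATGCAGTCTG, found at positions 194–213 on the template; the primer anneals here to the top strand with its 3' end pointing upstream.
The product is the template from position 135 through 213 (79 bp).

5'-TACATGCTTCCGGCTCCATATTTAAATGCGAGCACAACTGAGTCTTCTTCCAATGCCTGAGTAGCTGCAATGCAGTCTG-3'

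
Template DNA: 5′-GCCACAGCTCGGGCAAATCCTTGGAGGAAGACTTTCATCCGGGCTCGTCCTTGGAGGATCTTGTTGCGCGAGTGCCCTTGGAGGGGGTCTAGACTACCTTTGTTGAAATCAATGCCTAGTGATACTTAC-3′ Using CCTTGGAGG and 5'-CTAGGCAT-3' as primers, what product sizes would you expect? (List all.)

101 bp, 71 bp, 44 bp

The forward primer CCTTGGAGG matches the top strand at positions 19–27, 49–57, 76–84.
The reverse primer's reverse complement is ATGCCTAG, matching at positions 112–119.
Each forward site pairs with the reverse site to give a product ending at position 119: sizes 101, 71, 44 bp.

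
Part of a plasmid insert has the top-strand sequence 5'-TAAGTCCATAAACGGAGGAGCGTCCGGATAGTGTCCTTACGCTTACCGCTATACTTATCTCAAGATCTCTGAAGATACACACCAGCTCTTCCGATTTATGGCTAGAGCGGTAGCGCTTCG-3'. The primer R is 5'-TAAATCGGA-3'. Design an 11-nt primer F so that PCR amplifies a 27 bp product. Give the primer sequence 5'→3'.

The reverse primer's reverse complement TCCGATTTA matches the template at positions 90–98, so the product ends at position 98.
A 27 bp product then starts at position 98 − 27 + 1 = 72.
The forward primer is identical to the top strand there: AAGATACACAC.

5'-AAGATACACAC-3'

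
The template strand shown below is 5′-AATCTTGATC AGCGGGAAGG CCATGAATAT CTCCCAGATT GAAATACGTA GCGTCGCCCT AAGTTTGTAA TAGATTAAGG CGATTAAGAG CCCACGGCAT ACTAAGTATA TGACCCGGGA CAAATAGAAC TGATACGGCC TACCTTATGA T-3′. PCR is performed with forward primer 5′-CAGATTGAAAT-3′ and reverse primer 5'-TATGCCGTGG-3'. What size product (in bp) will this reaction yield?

67 bp

Scanning the template, CAGATTGAAAT occurs at positions 35–45; this primer anneals to the bottom strand there with its 3' end pointing downstream.
The reverse primer's reverse complement is CCACGGCATA, which matches the template at positions 92–101.
Amplicon spans positions 35–101: 67 bp.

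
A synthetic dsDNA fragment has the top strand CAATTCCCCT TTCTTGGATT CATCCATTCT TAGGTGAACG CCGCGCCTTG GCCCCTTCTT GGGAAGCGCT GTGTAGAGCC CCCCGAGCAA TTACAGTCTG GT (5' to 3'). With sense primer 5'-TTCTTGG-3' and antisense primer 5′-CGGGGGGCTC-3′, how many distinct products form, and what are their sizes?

The forward primer TTCTTGG matches the top strand at positions 11–17, 56–62.
The reverse primer's reverse complement is GAGCCCCCCG, matching at positions 76–85.
Each forward site pairs with the reverse site to give a product ending at position 85: sizes 75, 30 bp.

Two products: 75 bp, 30 bp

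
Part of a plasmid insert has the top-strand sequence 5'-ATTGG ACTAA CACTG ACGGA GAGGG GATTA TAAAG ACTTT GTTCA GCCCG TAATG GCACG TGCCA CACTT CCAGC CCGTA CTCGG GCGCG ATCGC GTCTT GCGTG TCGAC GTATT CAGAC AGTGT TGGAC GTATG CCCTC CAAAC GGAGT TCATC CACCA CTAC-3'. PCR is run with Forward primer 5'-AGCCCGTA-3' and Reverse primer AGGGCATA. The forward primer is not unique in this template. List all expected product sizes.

The forward primer AGCCCGTA matches the top strand at positions 45–52, 73–80.
The reverse primer's reverse complement is TATGCCCT, matching at positions 132–139.
Each forward site pairs with the reverse site to give a product ending at position 139: sizes 95, 67 bp.

95 bp, 67 bp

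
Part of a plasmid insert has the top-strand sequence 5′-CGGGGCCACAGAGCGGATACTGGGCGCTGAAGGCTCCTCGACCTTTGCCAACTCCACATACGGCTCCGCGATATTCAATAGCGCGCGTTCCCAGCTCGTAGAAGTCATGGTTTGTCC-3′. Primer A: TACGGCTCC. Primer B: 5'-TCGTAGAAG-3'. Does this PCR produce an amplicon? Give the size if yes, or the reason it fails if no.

Primer A (TACGGCTCC) matches the top strand at positions 59–67 (3' end points downstream).
Primer B (TCGTAGAAG) also matches the top strand directly, at positions 96–104 — its reverse complement CTTCTACGA is not present.
Both primers anneal to the bottom strand with 3' ends pointing the same way, so neither can prime synthesis back toward the other.

No product — both primers anneal to the same strand and extend in the same direction.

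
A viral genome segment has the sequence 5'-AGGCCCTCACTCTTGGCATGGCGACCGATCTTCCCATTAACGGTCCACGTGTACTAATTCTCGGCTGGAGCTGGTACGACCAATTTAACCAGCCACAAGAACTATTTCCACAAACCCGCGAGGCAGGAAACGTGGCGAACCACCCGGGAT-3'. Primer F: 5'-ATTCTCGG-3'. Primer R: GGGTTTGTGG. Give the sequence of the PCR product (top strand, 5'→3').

Forward primer ATTCTCGG is found on the top strand at positions 57–64.
Taking the reverse complement of GGGTTTGTGG gives CCACAAACCC, found at positions 108–117 on the template; the primer anneals here to the top strand with its 3' end pointing upstream.
The product is the template from position 57 through 117 (61 bp).

5'-ATTCTCGGCTGGAGCTGGTACGACCAATTTAACCAGCCACAAGAACTATTTCCACAAACCC-3'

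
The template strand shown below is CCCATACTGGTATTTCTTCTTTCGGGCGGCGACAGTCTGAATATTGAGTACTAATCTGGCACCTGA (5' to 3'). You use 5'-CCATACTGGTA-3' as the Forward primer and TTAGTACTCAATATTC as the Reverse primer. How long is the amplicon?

The forward primer matches the template at positions 2–12.
Reverse complement of the reverse primer: GAATATTGAGTACTAA. This occurs on the top strand at positions 39–54.
The product runs from position 2 to position 54, so its length is 54 − 2 + 1 = 53 bp.

53 bp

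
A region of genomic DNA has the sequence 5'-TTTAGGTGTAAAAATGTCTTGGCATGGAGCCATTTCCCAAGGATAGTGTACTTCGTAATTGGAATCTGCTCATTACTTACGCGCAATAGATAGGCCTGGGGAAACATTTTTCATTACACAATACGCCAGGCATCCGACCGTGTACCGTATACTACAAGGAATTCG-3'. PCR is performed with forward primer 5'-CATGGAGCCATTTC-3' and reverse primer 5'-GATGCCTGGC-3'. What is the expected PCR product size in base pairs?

Scanning the template, CATGGAGCCATTTC occurs at positions 23–36; this primer anneals to the bottom strand there with its 3' end pointing downstream.
Taking the reverse complement of GATGCCTGGC gives GCCAGGCATC, found at positions 125–134 on the template; the primer anneals here to the top strand with its 3' end pointing upstream.
The product runs from position 23 to position 134, so its length is 134 − 23 + 1 = 112 bp.

112 bp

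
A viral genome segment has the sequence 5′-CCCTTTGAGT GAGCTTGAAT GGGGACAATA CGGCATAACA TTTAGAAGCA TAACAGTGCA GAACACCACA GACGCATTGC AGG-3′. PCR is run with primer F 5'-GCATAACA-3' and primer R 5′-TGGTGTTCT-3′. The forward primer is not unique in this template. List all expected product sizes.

36 bp, 21 bp

The forward primer GCATAACA matches the top strand at positions 33–40, 48–55.
The reverse primer's reverse complement is AGAACACCA, matching at positions 60–68.
Each forward site pairs with the reverse site to give a product ending at position 68: sizes 36, 21 bp.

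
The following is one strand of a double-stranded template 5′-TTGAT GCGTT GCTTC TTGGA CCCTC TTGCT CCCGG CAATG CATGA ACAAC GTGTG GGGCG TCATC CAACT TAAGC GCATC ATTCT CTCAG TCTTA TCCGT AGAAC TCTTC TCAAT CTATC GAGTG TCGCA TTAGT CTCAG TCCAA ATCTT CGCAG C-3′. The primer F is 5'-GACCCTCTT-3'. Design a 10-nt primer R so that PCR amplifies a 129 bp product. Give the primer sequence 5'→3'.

5'-ATTTGGACTG-3'

The forward primer binds at positions 19–27, so a 129 bp product ends at position 19 + 129 − 1 = 147.
The reverse primer anneals to the top strand over positions 138–147, i.e. to CAGTCCAAAT.
Its sequence written 5'→3' is the reverse complement: ATTTGGACTG.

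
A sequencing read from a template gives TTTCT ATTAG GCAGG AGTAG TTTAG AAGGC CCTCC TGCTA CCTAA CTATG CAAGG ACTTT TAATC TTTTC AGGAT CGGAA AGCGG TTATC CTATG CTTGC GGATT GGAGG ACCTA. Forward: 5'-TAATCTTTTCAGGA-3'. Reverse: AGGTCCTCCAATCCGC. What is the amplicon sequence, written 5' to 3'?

5'-TAATCTTTTCAGGATCGGAAAGCGGTTATCCTATGCTTGCGGATTGGAGGACCT-3'

Forward primer TAATCTTTTCAGGA is found on the top strand at positions 61–74.
Taking the reverse complement of AGGTCCTCCAATCCGC gives GCGGATTGGAGGACCT, found at positions 99–114 on the template; the primer anneals here to the top strand with its 3' end pointing upstream.
The product is the template from position 61 through 114 (54 bp).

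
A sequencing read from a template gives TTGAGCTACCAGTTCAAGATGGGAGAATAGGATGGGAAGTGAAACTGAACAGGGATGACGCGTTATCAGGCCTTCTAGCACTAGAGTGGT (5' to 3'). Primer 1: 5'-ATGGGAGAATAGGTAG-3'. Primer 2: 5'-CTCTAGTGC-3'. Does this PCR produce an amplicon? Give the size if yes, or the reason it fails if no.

Primer 1 (ATGGGAGAATAGGTAG) does not match the top strand, and its reverse complement CTACCTATTCTCCCAT does not match either.
With no annealing site for primer 1, no amplification occurs.

No product — primer 1 has no binding site in the template.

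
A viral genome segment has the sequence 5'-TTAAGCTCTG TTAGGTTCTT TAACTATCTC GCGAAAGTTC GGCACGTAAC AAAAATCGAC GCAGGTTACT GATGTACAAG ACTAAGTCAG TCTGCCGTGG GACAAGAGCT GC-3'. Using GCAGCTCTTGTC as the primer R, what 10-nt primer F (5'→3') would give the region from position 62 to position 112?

The reverse primer's reverse complement GACAAGAGCTGC matches the template at positions 101–112; the product starts at position 62.
The forward primer is identical to the top strand over positions 62–71: CAGGTTACTG.

5'-CAGGTTACTG-3'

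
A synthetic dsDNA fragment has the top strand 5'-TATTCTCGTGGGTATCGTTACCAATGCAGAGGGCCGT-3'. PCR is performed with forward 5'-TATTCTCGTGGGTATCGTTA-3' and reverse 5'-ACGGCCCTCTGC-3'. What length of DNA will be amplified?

Scanning the template, TATTCTCGTGGGTATCGTTA occurs at positions 1–20; this primer anneals to the bottom strand there with its 3' end pointing downstream.
The reverse primer's reverse complement is GCAGAGGGCCGT, which matches the template at positions 26–37.
Product length = (reverse-primer end) − (forward-primer start) + 1 = 37 − 1 + 1 = 37 bp.

37 bp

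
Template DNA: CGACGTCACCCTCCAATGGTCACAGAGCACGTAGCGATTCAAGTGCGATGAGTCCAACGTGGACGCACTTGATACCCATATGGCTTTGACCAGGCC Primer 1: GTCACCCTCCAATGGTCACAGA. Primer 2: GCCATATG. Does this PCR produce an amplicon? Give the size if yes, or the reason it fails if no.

Primer 1 (GTCACCCTCCAATGGTCACAGA) matches the top strand at positions 5–26; it acts as a forward primer.
Primer 2's reverse complement is CATATGGC, matching the top strand at positions 77–84; it acts as a reverse primer.
The 3' ends face each other across positions 5–84, giving an 80 bp product.

Yes — an 80 bp product.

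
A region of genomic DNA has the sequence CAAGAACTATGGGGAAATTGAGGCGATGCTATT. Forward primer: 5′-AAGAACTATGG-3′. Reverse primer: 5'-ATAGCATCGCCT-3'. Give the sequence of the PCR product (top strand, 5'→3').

5'-AAGAACTATGGGGAAATTGAGGCGATGCTAT-3'

Scanning the template, AAGAACTATGG occurs at positions 2–12; this primer anneals to the bottom strand there with its 3' end pointing downstream.
The reverse primer's reverse complement is AGGCGATGCTAT, which matches the template at positions 21–32.
The product is the template from position 2 through 32 (31 bp).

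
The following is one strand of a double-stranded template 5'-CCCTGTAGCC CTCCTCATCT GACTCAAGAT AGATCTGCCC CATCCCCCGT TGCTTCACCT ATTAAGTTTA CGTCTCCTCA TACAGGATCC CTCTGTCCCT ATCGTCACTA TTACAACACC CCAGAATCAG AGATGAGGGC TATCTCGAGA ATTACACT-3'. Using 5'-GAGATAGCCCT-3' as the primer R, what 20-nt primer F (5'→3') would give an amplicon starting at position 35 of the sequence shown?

The reverse primer's reverse complement AGGGCTATCTC matches the template at positions 136–146; the product starts at position 35.
The forward primer is identical to the top strand over positions 35–54: CTGCCCCATCCCCCGTTGCT.

5'-CTGCCCCATCCCCCGTTGCT-3'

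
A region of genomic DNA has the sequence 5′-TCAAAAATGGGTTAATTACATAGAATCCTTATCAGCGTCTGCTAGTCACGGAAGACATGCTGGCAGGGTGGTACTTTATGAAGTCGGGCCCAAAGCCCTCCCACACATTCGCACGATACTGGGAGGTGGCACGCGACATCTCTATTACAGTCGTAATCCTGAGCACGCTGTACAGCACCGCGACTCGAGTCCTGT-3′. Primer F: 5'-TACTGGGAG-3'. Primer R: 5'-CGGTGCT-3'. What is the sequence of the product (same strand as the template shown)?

Scanning the template, TACTGGGAG occurs at positions 117–125; this primer anneals to the bottom strand there with its 3' end pointing downstream.
Taking the reverse complement of CGGTGCT gives AGCACCG, found at positions 174–180 on the template; the primer anneals here to the top strand with its 3' end pointing upstream.
The product is the template from position 117 through 180 (64 bp).

5'-TACTGGGAGGTGGCACGCGACATCTCTATTACAGTCGTAATCCTGAGCACGCTGTACAGCACCG-3'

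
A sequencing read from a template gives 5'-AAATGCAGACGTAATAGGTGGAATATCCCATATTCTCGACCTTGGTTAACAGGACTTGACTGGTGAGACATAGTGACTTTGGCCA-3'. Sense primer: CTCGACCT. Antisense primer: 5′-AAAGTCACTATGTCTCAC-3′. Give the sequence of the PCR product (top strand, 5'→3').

5'-CTCGACCTTGGTTAACAGGACTTGACTGGTGAGACATAGTGACTTT-3'

Forward primer CTCGACCT is found on the top strand at positions 35–42.
The reverse primer's reverse complement is GTGAGACATAGTGACTTT, which matches the template at positions 63–80.
The product is the template from position 35 through 80 (46 bp).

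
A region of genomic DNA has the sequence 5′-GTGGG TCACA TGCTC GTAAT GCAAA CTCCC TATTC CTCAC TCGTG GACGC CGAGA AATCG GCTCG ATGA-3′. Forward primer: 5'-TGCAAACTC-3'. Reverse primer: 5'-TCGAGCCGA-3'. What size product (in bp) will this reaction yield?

47 bp

The forward primer matches the template at positions 20–28.
The reverse primer's reverse complement is TCGGCTCGA, which matches the template at positions 58–66.
The product runs from position 20 to position 66, so its length is 66 − 20 + 1 = 47 bp.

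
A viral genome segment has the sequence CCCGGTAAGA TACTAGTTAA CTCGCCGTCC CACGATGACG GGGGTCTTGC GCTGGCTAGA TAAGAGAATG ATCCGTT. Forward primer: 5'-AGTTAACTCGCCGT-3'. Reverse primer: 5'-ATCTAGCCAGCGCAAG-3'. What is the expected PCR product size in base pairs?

Scanning the template, AGTTAACTCGCCGT occurs at positions 15–28; this primer anneals to the bottom strand there with its 3' end pointing downstream.
Reverse complement of the reverse primer: CTTGCGCTGGCTAGAT. This occurs on the top strand at positions 46–61.
Amplicon spans positions 15–61: 47 bp.

47 bp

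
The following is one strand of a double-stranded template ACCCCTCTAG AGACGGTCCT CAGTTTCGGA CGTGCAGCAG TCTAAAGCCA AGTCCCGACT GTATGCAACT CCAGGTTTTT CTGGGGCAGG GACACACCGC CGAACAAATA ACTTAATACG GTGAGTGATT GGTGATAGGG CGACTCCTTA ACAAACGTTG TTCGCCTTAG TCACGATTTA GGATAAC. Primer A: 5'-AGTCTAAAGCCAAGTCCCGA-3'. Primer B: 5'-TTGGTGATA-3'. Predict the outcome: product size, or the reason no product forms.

Primer A (AGTCTAAAGCCAAGTCCCGA) matches the top strand at positions 39–58 (3' end points downstream).
Primer B (TTGGTGATA) also matches the top strand directly, at positions 129–137 — its reverse complement TATCACCAA is not present.
Both primers anneal to the bottom strand with 3' ends pointing the same way, so neither can prime synthesis back toward the other.

No product — both primers anneal to the same strand and extend in the same direction.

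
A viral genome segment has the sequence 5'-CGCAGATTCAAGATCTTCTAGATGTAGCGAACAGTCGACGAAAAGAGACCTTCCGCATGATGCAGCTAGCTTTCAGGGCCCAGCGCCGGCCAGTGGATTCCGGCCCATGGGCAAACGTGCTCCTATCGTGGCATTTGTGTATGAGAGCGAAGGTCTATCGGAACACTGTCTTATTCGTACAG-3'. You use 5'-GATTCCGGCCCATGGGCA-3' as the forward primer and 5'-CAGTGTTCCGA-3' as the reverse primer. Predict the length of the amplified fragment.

73 bp

Forward primer GATTCCGGCCCATGGGCA is found on the top strand at positions 96–113.
Reverse complement of the reverse primer: TCGGAACACTG. This occurs on the top strand at positions 158–168.
The product runs from position 96 to position 168, so its length is 168 − 96 + 1 = 73 bp.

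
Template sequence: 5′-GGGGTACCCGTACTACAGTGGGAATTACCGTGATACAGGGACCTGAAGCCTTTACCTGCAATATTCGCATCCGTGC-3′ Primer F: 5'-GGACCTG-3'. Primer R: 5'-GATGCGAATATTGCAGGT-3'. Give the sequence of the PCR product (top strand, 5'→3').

5'-GGACCTGAAGCCTTTACCTGCAATATTCGCATC-3'

Forward primer GGACCTG is found on the top strand at positions 39–45.
Reverse complement of the reverse primer: ACCTGCAATATTCGCATC. This occurs on the top strand at positions 54–71.
The product is the template from position 39 through 71 (33 bp).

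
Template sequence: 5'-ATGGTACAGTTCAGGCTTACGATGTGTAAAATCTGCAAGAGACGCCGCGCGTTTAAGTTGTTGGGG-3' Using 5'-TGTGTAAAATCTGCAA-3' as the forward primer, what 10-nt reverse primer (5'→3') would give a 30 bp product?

5'-ACGCGCGGCG-3'

The forward primer binds at positions 23–38, so a 30 bp product ends at position 23 + 30 − 1 = 52.
The reverse primer anneals to the top strand over positions 43–52, i.e. to CGCCGCGCGT.
Its sequence written 5'→3' is the reverse complement: ACGCGCGGCG.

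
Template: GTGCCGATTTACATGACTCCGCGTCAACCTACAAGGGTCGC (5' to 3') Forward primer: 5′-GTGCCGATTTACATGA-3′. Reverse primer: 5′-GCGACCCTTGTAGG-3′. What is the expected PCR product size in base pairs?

41 bp

Forward primer GTGCCGATTTACATGA is found on the top strand at positions 1–16.
Taking the reverse complement of GCGACCCTTGTAGG gives CCTACAAGGGTCGC, found at positions 28–41 on the template; the primer anneals here to the top strand with its 3' end pointing upstream.
The product runs from position 1 to position 41, so its length is 41 − 1 + 1 = 41 bp.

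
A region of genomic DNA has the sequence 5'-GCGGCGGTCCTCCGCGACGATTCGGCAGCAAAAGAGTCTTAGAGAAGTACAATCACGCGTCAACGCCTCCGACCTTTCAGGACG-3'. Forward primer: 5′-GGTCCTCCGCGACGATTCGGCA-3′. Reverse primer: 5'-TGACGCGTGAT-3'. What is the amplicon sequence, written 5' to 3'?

Forward primer GGTCCTCCGCGACGATTCGGCA is found on the top strand at positions 6–27.
Reverse complement of the reverse primer: ATCACGCGTCA. This occurs on the top strand at positions 52–62.
The product is the template from position 6 through 62 (57 bp).

5'-GGTCCTCCGCGACGATTCGGCAGCAAAAGAGTCTTAGAGAAGTACAATCACGCGTCA-3'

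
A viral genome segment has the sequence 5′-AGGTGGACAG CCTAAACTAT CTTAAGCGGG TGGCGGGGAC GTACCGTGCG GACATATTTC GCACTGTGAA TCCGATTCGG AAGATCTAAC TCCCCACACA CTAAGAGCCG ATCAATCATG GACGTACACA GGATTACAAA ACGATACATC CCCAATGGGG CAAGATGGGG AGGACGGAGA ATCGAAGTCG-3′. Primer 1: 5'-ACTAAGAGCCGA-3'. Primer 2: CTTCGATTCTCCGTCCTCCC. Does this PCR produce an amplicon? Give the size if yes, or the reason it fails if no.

Yes — an 88 bp product.

Primer 1 (ACTAAGAGCCGA) matches the top strand at positions 100–111; it acts as a forward primer.
Primer 2's reverse complement is GGGAGGACGGAGAATCGAAG, matching the top strand at positions 168–187; it acts as a reverse primer.
The 3' ends face each other across positions 100–187, giving an 88 bp product.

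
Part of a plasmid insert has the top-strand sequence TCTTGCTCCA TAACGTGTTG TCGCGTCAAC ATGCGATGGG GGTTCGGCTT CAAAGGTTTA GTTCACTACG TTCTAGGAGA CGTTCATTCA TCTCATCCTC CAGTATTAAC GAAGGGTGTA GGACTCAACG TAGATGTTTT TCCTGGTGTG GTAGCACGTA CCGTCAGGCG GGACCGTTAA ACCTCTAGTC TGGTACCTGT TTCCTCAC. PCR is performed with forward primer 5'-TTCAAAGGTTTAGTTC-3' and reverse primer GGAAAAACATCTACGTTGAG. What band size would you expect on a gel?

95 bp

Scanning the template, TTCAAAGGTTTAGTTC occurs at positions 49–64; this primer anneals to the bottom strand there with its 3' end pointing downstream.
Reverse complement of the reverse primer: CTCAACGTAGATGTTTTTCC. This occurs on the top strand at positions 124–143.
Amplicon spans positions 49–143: 95 bp.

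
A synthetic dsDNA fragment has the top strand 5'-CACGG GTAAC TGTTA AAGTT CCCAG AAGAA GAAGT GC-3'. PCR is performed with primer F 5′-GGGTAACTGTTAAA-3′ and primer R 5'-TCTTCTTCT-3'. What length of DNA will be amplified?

Forward primer GGGTAACTGTTAAA is found on the top strand at positions 4–17.
Taking the reverse complement of TCTTCTTCT gives AGAAGAAGA, found at positions 24–32 on the template; the primer anneals here to the top strand with its 3' end pointing upstream.
Amplicon spans positions 4–32: 29 bp.

29 bp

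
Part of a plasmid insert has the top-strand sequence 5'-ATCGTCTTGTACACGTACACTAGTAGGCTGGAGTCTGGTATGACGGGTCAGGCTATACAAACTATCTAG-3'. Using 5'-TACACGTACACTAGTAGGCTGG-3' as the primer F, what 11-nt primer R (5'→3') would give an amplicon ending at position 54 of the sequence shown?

The forward primer binds at positions 10–31; the product's 3' end on the top strand is position 54.
The reverse primer anneals to the top strand over positions 44–54, i.e. to CGGGTCAGGCT.
Its sequence written 5'→3' is the reverse complement: AGCCTGACCCG.

5'-AGCCTGACCCG-3'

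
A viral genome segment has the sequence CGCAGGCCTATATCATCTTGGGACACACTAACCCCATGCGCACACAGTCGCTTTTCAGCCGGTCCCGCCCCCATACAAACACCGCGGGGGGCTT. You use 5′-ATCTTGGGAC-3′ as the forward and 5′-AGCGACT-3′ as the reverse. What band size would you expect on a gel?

The forward primer matches the template at positions 15–24.
Taking the reverse complement of AGCGACT gives AGTCGCT, found at positions 46–52 on the template; the primer anneals here to the top strand with its 3' end pointing upstream.
Product length = (reverse-primer end) − (forward-primer start) + 1 = 52 − 15 + 1 = 38 bp.

38 bp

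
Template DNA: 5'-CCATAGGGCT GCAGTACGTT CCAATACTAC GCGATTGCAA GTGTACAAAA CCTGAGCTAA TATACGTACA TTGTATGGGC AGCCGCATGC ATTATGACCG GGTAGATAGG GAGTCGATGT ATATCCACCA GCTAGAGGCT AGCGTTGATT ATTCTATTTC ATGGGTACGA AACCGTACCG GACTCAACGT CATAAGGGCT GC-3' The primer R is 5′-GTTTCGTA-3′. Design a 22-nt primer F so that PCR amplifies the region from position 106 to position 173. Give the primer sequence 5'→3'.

5'-ATAGGGAGTCGATGTATATCCA-3'

The reverse primer's reverse complement TACGAAAC matches the template at positions 166–173; the product starts at position 106.
The forward primer is identical to the top strand over positions 106–127: ATAGGGAGTCGATGTATATCCA.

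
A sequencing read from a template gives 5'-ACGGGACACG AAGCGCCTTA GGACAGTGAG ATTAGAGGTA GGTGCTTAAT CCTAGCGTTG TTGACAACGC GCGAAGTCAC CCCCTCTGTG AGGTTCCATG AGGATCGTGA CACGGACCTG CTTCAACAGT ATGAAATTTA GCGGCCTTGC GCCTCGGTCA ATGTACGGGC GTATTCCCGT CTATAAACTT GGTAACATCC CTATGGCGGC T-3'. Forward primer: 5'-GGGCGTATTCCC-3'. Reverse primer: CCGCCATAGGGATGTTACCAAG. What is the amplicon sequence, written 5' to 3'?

5'-GGGCGTATTCCCGTCTATAAACTTGGTAACATCCCTATGGCGG-3'

Scanning the template, GGGCGTATTCCC occurs at positions 167–178; this primer anneals to the bottom strand there with its 3' end pointing downstream.
Reverse complement of the reverse primer: CTTGGTAACATCCCTATGGCGG. This occurs on the top strand at positions 188–209.
The product is the template from position 167 through 209 (43 bp).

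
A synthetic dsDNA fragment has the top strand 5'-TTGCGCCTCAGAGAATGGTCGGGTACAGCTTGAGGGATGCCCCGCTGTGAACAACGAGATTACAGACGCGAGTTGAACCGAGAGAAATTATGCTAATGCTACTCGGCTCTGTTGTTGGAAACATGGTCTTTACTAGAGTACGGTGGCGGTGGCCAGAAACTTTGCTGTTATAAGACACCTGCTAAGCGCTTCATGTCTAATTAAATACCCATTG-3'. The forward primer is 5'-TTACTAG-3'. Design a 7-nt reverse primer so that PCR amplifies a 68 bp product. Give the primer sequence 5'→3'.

The forward primer binds at positions 130–136, so a 68 bp product ends at position 130 + 68 − 1 = 197.
The reverse primer anneals to the top strand over positions 191–197, i.e. to TCATGTC.
Its sequence written 5'→3' is the reverse complement: GACATGA.

5'-GACATGA-3'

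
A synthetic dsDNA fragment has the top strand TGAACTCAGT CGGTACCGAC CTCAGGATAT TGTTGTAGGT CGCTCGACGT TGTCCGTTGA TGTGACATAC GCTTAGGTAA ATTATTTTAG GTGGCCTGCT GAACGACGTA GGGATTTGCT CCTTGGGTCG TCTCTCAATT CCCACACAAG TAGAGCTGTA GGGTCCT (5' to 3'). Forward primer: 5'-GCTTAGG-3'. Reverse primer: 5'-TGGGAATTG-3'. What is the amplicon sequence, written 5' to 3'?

5'-GCTTAGGTAAATTATTTTAGGTGGCCTGCTGAACGACGTAGGGATTTGCTCCTTGGGTCGTCTCTCAATTCCCA-3'

The forward primer matches the template at positions 71–77.
The reverse primer's reverse complement is CAATTCCCA, which matches the template at positions 136–144.
The product is the template from position 71 through 144 (74 bp).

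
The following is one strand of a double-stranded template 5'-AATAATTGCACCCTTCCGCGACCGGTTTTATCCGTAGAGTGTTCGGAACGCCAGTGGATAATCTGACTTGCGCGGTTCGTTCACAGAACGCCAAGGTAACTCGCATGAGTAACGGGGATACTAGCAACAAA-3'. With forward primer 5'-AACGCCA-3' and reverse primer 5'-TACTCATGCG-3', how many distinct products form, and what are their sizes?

The forward primer AACGCCA matches the top strand at positions 47–53, 87–93.
The reverse primer's reverse complement is CGCATGAGTA, matching at positions 102–111.
Each forward site pairs with the reverse site to give a product ending at position 111: sizes 65, 25 bp.

Two products: 65 bp, 25 bp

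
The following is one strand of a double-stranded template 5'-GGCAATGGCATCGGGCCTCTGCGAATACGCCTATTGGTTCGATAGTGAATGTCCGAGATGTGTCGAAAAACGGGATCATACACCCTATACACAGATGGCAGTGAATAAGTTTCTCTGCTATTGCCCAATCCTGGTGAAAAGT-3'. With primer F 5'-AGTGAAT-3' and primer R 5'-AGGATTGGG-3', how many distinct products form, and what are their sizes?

Two products: 89 bp, 33 bp

The forward primer AGTGAAT matches the top strand at positions 44–50, 100–106.
The reverse primer's reverse complement is CCCAATCCT, matching at positions 124–132.
Each forward site pairs with the reverse site to give a product ending at position 132: sizes 89, 33 bp.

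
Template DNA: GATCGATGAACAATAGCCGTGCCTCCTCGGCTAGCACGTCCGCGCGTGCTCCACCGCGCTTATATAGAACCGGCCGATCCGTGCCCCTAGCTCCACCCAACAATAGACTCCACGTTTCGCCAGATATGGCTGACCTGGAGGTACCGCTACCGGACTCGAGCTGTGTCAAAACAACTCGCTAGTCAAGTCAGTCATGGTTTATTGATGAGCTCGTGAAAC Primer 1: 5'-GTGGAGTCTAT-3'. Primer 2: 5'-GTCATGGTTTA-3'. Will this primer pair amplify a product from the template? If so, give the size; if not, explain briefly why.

No product — the primers' 3' ends point away from each other.

Primer 1 (GTGGAGTCTAT) has reverse complement ATAGACTCCAC, which matches the top strand at positions 103–113; primer 1 anneals to the top strand there with its 3' end pointing upstream toward position 103.
Primer 2 (GTCATGGTTTA) matches the top strand directly at positions 191–201; it anneals to the bottom strand with its 3' end pointing downstream toward position 201.
The 3' ends diverge (primer 1 extends toward position 1, primer 2 toward position 219), so the primers never converge on a shared product.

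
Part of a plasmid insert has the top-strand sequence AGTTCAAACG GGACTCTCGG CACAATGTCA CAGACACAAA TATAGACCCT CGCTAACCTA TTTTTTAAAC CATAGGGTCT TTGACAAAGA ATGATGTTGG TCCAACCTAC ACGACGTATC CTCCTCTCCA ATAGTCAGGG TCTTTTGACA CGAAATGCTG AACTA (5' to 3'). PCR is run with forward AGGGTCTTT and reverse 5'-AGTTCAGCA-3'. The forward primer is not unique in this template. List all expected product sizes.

91 bp, 28 bp

The forward primer AGGGTCTTT matches the top strand at positions 74–82, 137–145.
The reverse primer's reverse complement is TGCTGAACT, matching at positions 156–164.
Each forward site pairs with the reverse site to give a product ending at position 164: sizes 91, 28 bp.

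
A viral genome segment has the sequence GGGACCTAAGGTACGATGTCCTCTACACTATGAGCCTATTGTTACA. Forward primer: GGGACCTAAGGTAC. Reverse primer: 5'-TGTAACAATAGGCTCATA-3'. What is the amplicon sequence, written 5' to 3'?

Scanning the template, GGGACCTAAGGTAC occurs at positions 1–14; this primer anneals to the bottom strand there with its 3' end pointing downstream.
Taking the reverse complement of TGTAACAATAGGCTCATA gives TATGAGCCTATTGTTACA, found at positions 29–46 on the template; the primer anneals here to the top strand with its 3' end pointing upstream.
The product is the template from position 1 through 46 (46 bp).

5'-GGGACCTAAGGTACGATGTCCTCTACACTATGAGCCTATTGTTACA-3'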